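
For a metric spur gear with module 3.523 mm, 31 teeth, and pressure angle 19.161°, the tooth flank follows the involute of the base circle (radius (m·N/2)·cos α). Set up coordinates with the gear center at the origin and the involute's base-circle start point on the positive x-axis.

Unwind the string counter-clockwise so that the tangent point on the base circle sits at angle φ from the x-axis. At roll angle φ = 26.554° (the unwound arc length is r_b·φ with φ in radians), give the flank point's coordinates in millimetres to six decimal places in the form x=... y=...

pitch radius r_p = m·N/2 = 3.523·31/2 = 54.606500
base radius r_b = r_p·cos α = 54.606500·cos 19.161° = 51.581300
roll angle φ = 26.554° = 0.46345473 rad
x = r_b·(cos φ + φ·sin φ) = 51.581300·(0.89451343 + 0.46345473·0.44704107) = 56.826950
y = r_b·(sin φ − φ·cos φ) = 51.581300·(0.44704107 − 0.46345473·0.89451343) = 1.675082

x=56.826950 y=1.675082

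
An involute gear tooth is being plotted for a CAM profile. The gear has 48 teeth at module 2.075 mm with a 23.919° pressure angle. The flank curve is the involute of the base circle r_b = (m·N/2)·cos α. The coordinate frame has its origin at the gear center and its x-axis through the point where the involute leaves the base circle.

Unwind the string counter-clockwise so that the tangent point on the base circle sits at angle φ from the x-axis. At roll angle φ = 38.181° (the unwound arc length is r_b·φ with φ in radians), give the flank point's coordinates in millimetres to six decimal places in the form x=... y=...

x=54.536092 y=4.294133

pitch radius r_p = m·N/2 = 2.075·48/2 = 49.800000
base radius r_b = r_p·cos α = 49.800000·cos 23.919° = 45.523154
roll angle φ = 38.181° = 0.66638416 rad
x = r_b·(cos φ + φ·sin φ) = 45.523154·(0.78606192 + 0.66638416·0.61814776) = 54.536092
y = r_b·(sin φ − φ·cos φ) = 45.523154·(0.61814776 − 0.66638416·0.78606192) = 4.294133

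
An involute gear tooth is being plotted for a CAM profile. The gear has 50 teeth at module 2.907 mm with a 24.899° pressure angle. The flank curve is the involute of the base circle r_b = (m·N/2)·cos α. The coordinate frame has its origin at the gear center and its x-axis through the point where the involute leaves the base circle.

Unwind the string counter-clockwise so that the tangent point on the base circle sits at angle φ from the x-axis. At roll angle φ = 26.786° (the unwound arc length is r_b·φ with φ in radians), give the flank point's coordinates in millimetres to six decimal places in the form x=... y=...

pitch radius r_p = m·N/2 = 2.907·50/2 = 72.675000
base radius r_b = r_p·cos α = 72.675000·cos 24.899° = 65.919958
roll angle φ = 26.786° = 0.46750389 rad
x = r_b·(cos φ + φ·sin φ) = 65.919958·(0.89269596 + 0.46750389·0.45065943) = 72.734829
y = r_b·(sin φ − φ·cos φ) = 65.919958·(0.45065943 − 0.46750389·0.89269596) = 2.196492

x=72.734829 y=2.196492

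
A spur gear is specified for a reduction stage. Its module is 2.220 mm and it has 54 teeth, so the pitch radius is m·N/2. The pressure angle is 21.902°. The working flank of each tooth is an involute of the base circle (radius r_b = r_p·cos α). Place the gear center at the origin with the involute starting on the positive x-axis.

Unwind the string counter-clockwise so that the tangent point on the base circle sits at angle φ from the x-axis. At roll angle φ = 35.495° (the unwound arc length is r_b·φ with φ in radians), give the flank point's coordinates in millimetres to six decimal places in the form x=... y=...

x=65.283302 y=4.240668

pitch radius r_p = m·N/2 = 2.220·54/2 = 59.940000
base radius r_b = r_p·cos α = 59.940000·cos 21.902° = 55.613725
roll angle φ = 35.495° = 0.61950462 rad
x = r_b·(cos φ + φ·sin φ) = 55.613725·(0.81416619 + 0.61950462·0.58063191) = 65.283302
y = r_b·(sin φ − φ·cos φ) = 55.613725·(0.58063191 − 0.61950462·0.81416619) = 4.240668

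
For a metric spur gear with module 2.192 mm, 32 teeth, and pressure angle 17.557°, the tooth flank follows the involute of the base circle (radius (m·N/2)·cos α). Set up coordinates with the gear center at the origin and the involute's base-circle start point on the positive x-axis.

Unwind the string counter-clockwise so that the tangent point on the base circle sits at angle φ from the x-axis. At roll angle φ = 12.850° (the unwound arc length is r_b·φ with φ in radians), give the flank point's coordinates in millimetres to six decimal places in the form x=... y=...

pitch radius r_p = m·N/2 = 2.192·32/2 = 35.072000
base radius r_b = r_p·cos α = 35.072000·cos 17.557° = 33.438252
roll angle φ = 12.850° = 0.22427481 rad
x = r_b·(cos φ + φ·sin φ) = 33.438252·(0.97495565 + 0.22427481·0.22239939) = 34.268666
y = r_b·(sin φ − φ·cos φ) = 33.438252·(0.22239939 − 0.22427481·0.97495565) = 0.125106

x=34.268666 y=0.125106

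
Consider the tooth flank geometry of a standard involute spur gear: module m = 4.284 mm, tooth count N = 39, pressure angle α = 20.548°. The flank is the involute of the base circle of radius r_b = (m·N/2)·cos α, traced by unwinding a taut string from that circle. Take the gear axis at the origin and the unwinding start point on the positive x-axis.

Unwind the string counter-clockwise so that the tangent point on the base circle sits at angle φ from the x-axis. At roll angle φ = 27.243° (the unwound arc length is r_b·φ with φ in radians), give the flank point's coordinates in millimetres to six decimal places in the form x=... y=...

pitch radius r_p = m·N/2 = 4.284·39/2 = 83.538000
base radius r_b = r_p·cos α = 83.538000·cos 20.548° = 78.223185
roll angle φ = 27.243° = 0.47548005 rad
x = r_b·(cos φ + φ·sin φ) = 78.223185·(0.88907307 + 0.47548005·0.45776530) = 86.572050
y = r_b·(sin φ − φ·cos φ) = 78.223185·(0.45776530 − 0.47548005·0.88907307) = 2.740063

x=86.572050 y=2.740063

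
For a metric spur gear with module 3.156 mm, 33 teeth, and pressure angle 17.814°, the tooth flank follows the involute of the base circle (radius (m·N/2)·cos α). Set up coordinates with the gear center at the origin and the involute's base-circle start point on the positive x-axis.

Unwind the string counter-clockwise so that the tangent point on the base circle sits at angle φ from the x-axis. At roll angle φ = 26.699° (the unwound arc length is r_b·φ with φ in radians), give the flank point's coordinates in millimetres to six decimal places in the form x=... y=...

pitch radius r_p = m·N/2 = 3.156·33/2 = 52.074000
base radius r_b = r_p·cos α = 52.074000·cos 17.814° = 49.577295
roll angle φ = 26.699° = 0.46598546 rad
x = r_b·(cos φ + φ·sin φ) = 49.577295·(0.89337923 + 0.46598546·0.44930341) = 54.671267
y = r_b·(sin φ − φ·cos φ) = 49.577295·(0.44930341 − 0.46598546·0.89337923) = 1.636134

x=54.671267 y=1.636134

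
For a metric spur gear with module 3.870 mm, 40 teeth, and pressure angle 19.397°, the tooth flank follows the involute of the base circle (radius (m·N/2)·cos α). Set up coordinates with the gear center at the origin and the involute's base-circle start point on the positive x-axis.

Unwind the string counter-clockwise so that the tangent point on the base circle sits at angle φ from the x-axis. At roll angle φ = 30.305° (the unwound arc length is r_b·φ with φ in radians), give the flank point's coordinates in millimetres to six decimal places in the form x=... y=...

pitch radius r_p = m·N/2 = 3.870·40/2 = 77.400000
base radius r_b = r_p·cos α = 77.400000·cos 19.397° = 73.006780
roll angle φ = 30.305° = 0.52892203 rad
x = r_b·(cos φ + φ·sin φ) = 73.006780·(0.86335152 + 0.52892203·0.50460297) = 82.515704
y = r_b·(sin φ − φ·cos φ) = 73.006780·(0.50460297 − 0.52892203·0.86335152) = 3.501210

x=82.515704 y=3.501210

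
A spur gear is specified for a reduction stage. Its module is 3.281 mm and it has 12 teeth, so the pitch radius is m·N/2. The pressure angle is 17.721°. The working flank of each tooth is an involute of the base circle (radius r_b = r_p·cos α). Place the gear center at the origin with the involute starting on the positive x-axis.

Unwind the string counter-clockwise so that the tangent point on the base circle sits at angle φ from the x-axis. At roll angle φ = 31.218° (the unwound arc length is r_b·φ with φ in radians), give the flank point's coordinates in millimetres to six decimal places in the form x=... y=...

x=21.332131 y=0.981349

pitch radius r_p = m·N/2 = 3.281·12/2 = 19.686000
base radius r_b = r_p·cos α = 19.686000·cos 17.721° = 18.751899
roll angle φ = 31.218° = 0.54485689 rad
x = r_b·(cos φ + φ·sin φ) = 18.751899·(0.85520147 + 0.54485689·0.51829570) = 21.332131
y = r_b·(sin φ − φ·cos φ) = 18.751899·(0.51829570 − 0.54485689·0.85520147) = 0.981349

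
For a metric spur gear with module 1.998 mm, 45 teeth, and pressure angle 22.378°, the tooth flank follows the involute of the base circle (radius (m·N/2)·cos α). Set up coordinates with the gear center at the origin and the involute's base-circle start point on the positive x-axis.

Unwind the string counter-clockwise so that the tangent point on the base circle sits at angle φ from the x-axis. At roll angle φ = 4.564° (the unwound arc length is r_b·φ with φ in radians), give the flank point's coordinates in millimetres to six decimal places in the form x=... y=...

x=41.701216 y=0.006999

pitch radius r_p = m·N/2 = 1.998·45/2 = 44.955000
base radius r_b = r_p·cos α = 44.955000·cos 22.378° = 41.569542
roll angle φ = 4.564° = 0.07965683 rad
x = r_b·(cos φ + φ·sin φ) = 41.569542·(0.99682907 + 0.07965683·0.07957261) = 41.701216
y = r_b·(sin φ − φ·cos φ) = 41.569542·(0.07957261 − 0.07965683·0.99682907) = 0.006999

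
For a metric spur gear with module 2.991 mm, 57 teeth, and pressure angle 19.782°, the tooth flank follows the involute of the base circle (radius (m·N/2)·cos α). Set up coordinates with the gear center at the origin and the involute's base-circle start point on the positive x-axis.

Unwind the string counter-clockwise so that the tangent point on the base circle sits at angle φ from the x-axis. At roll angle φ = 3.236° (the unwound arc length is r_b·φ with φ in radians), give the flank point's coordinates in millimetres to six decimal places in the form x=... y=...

pitch radius r_p = m·N/2 = 2.991·57/2 = 85.243500
base radius r_b = r_p·cos α = 85.243500·cos 19.782° = 80.213037
roll angle φ = 3.236° = 0.05647885 rad
x = r_b·(cos φ + φ·sin φ) = 80.213037·(0.99840549 + 0.05647885·0.05644883) = 80.340869
y = r_b·(sin φ − φ·cos φ) = 80.213037·(0.05644883 − 0.05647885·0.99840549) = 0.004816

x=80.340869 y=0.004816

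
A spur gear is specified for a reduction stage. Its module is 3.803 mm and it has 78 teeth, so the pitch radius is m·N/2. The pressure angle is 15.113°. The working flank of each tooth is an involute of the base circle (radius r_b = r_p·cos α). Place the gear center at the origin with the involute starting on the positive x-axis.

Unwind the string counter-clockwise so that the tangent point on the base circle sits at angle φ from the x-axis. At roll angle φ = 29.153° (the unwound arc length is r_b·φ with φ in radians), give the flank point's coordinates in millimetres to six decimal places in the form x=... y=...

pitch radius r_p = m·N/2 = 3.803·78/2 = 148.317000
base radius r_b = r_p·cos α = 148.317000·cos 15.113° = 143.187234
roll angle φ = 29.153° = 0.50881584 rad
x = r_b·(cos φ + φ·sin φ) = 143.187234·(0.87332198 + 0.50881584·0.48714343) = 160.539847
y = r_b·(sin φ − φ·cos φ) = 143.187234·(0.48714343 − 0.50881584·0.87332198) = 6.126034

x=160.539847 y=6.126034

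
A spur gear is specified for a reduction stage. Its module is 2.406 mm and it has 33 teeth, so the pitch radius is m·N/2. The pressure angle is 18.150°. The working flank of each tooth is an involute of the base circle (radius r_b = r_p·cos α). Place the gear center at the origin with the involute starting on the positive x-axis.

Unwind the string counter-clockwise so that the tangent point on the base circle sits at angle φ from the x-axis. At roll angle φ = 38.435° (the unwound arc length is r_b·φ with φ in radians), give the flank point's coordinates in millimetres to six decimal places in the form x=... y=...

pitch radius r_p = m·N/2 = 2.406·33/2 = 39.699000
base radius r_b = r_p·cos α = 39.699000·cos 18.150° = 37.723747
roll angle φ = 38.435° = 0.67081730 rad
x = r_b·(cos φ + φ·sin φ) = 37.723747·(0.78331387 + 0.67081730·0.62162640) = 45.280251
y = r_b·(sin φ − φ·cos φ) = 37.723747·(0.62162640 − 0.67081730·0.78331387) = 3.627738

x=45.280251 y=3.627738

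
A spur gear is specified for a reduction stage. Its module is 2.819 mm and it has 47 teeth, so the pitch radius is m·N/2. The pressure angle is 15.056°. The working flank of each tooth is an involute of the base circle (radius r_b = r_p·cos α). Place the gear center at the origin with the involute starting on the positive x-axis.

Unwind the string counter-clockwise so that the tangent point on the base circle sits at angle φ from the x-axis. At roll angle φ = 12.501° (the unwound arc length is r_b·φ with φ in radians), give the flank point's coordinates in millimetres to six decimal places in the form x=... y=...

pitch radius r_p = m·N/2 = 2.819·47/2 = 66.246500
base radius r_b = r_p·cos α = 66.246500·cos 15.056° = 63.972417
roll angle φ = 12.501° = 0.21818361 rad
x = r_b·(cos φ + φ·sin φ) = 63.972417·(0.97629223 + 0.21818361·0.21645665) = 65.477017
y = r_b·(sin φ − φ·cos φ) = 63.972417·(0.21645665 − 0.21818361·0.97629223) = 0.220429

x=65.477017 y=0.220429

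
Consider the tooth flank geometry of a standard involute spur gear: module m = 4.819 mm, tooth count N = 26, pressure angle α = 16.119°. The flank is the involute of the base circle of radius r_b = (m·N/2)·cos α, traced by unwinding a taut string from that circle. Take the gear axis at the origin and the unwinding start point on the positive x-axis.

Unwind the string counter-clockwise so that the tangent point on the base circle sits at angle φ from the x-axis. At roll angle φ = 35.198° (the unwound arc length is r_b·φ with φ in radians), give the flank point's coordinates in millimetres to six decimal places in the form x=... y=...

x=70.491426 y=4.477833

pitch radius r_p = m·N/2 = 4.819·26/2 = 62.647000
base radius r_b = r_p·cos α = 62.647000·cos 16.119° = 60.184167
roll angle φ = 35.198° = 0.61432099 rad
x = r_b·(cos φ + φ·sin φ) = 60.184167·(0.81716502 + 0.61432099·0.57640379) = 70.491426
y = r_b·(sin φ − φ·cos φ) = 60.184167·(0.57640379 − 0.61432099·0.81716502) = 4.477833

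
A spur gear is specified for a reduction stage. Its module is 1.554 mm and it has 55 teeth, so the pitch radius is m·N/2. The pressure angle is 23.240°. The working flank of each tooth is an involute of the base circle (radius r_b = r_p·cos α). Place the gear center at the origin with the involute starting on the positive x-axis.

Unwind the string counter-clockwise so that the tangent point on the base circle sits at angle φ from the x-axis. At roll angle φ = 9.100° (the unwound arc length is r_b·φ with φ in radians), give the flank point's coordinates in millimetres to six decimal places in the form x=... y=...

x=39.759635 y=0.052308

pitch radius r_p = m·N/2 = 1.554·55/2 = 42.735000
base radius r_b = r_p·cos α = 42.735000·cos 23.240° = 39.267486
roll angle φ = 9.100° = 0.15882496 rad
x = r_b·(cos φ + φ·sin φ) = 39.267486·(0.98741381 + 0.15882496·0.15815807) = 39.759635
y = r_b·(sin φ − φ·cos φ) = 39.267486·(0.15815807 − 0.15882496·0.98741381) = 0.052308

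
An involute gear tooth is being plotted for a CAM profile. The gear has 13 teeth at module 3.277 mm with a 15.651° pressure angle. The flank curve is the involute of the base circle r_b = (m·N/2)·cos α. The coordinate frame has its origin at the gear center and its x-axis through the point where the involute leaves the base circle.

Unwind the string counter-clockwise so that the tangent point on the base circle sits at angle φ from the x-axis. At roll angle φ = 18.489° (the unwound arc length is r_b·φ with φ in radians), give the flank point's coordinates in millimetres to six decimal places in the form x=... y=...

x=21.551003 y=0.227354

pitch radius r_p = m·N/2 = 3.277·13/2 = 21.300500
base radius r_b = r_p·cos α = 21.300500·cos 15.651° = 20.510737
roll angle φ = 18.489° = 0.32269393 rad
x = r_b·(cos φ + φ·sin φ) = 20.510737·(0.94838456 + 0.32269393·0.31712259) = 21.551003
y = r_b·(sin φ − φ·cos φ) = 20.510737·(0.31712259 − 0.32269393·0.94838456) = 0.227354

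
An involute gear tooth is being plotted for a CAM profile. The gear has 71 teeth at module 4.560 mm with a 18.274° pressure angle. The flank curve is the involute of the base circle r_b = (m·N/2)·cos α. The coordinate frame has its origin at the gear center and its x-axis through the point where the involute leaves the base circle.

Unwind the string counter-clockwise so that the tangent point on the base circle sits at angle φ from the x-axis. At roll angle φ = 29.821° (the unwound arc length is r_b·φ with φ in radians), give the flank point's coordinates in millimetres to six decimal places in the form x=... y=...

pitch radius r_p = m·N/2 = 4.560·71/2 = 161.880000
base radius r_b = r_p·cos α = 161.880000·cos 18.274° = 153.716046
roll angle φ = 29.821° = 0.52047464 rad
x = r_b·(cos φ + φ·sin φ) = 153.716046·(0.86758324 + 0.52047464·0.49729198) = 173.147462
y = r_b·(sin φ − φ·cos φ) = 153.716046·(0.49729198 − 0.52047464·0.86758324) = 7.030496

x=173.147462 y=7.030496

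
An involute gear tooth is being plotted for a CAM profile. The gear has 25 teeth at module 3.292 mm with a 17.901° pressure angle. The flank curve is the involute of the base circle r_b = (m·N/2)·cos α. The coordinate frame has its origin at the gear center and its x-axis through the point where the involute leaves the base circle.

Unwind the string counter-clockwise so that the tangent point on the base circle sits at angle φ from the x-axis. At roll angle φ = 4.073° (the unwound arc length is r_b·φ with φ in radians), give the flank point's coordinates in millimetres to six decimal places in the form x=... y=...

x=39.256704 y=0.004687

pitch radius r_p = m·N/2 = 3.292·25/2 = 41.150000
base radius r_b = r_p·cos α = 41.150000·cos 17.901° = 39.157889
roll angle φ = 4.073° = 0.07108726 rad
x = r_b·(cos φ + φ·sin φ) = 39.157889·(0.99747436 + 0.07108726·0.07102740) = 39.256704
y = r_b·(sin φ − φ·cos φ) = 39.157889·(0.07102740 − 0.07108726·0.99747436) = 0.004687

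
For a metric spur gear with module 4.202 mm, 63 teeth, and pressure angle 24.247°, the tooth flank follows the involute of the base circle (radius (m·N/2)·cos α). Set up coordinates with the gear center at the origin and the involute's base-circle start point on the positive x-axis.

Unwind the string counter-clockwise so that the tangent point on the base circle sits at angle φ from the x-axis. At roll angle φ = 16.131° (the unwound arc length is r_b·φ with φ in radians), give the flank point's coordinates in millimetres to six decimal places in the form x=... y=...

pitch radius r_p = m·N/2 = 4.202·63/2 = 132.363000
base radius r_b = r_p·cos α = 132.363000·cos 24.247° = 120.686406
roll angle φ = 16.131° = 0.28153906 rad
x = r_b·(cos φ + φ·sin φ) = 120.686406·(0.96062897 + 0.28153906·0.27783444) = 125.375099
y = r_b·(sin φ − φ·cos φ) = 120.686406·(0.27783444 − 0.28153906·0.96062897) = 0.890649

x=125.375099 y=0.890649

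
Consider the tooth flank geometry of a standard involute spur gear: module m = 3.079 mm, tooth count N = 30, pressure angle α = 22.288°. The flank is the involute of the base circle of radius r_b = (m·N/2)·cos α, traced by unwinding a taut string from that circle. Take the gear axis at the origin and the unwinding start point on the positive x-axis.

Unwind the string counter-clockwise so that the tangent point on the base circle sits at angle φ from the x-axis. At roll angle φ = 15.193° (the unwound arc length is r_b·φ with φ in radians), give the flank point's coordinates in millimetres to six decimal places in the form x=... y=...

x=44.210589 y=0.263732

pitch radius r_p = m·N/2 = 3.079·30/2 = 46.185000
base radius r_b = r_p·cos α = 46.185000·cos 22.288° = 42.734480
roll angle φ = 15.193° = 0.26516787 rad
x = r_b·(cos φ + φ·sin φ) = 42.734480·(0.96504852 + 0.26516787·0.26207128) = 44.210589
y = r_b·(sin φ − φ·cos φ) = 42.734480·(0.26207128 − 0.26516787·0.96504852) = 0.263732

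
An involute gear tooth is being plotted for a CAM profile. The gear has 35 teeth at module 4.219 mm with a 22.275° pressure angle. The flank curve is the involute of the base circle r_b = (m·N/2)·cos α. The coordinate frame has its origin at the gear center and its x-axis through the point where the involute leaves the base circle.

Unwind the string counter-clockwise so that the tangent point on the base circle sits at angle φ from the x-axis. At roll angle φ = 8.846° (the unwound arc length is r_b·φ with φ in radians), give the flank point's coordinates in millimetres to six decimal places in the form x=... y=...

x=69.132218 y=0.083614

pitch radius r_p = m·N/2 = 4.219·35/2 = 73.832500
base radius r_b = r_p·cos α = 73.832500·cos 22.275° = 68.322764
roll angle φ = 8.846° = 0.15439183 rad
x = r_b·(cos φ + φ·sin φ) = 68.322764·(0.98810524 + 0.15439183·0.15377919) = 69.132218
y = r_b·(sin φ − φ·cos φ) = 68.322764·(0.15377919 − 0.15439183·0.98810524) = 0.083614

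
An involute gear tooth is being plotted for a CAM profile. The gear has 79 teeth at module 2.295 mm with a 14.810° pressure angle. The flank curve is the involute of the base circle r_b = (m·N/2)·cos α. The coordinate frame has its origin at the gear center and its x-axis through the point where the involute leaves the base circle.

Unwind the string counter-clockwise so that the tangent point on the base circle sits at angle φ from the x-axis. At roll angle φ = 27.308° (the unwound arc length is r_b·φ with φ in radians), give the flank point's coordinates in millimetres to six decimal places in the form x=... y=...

pitch radius r_p = m·N/2 = 2.295·79/2 = 90.652500
base radius r_b = r_p·cos α = 90.652500·cos 14.810° = 87.640914
roll angle φ = 27.308° = 0.47661451 rad
x = r_b·(cos φ + φ·sin φ) = 87.640914·(0.88855318 + 0.47661451·0.45877362) = 97.037015
y = r_b·(sin φ − φ·cos φ) = 87.640914·(0.45877362 − 0.47661451·0.88855318) = 3.091646

x=97.037015 y=3.091646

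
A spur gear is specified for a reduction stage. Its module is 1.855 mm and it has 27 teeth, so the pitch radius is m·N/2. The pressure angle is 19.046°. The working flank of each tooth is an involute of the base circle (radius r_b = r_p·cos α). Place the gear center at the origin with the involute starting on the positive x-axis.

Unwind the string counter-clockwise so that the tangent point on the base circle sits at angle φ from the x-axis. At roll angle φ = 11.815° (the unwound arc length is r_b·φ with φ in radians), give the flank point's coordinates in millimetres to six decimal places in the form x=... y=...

x=24.169550 y=0.068896

pitch radius r_p = m·N/2 = 1.855·27/2 = 25.042500
base radius r_b = r_p·cos α = 25.042500·cos 19.046° = 23.671596
roll angle φ = 11.815° = 0.20621065 rad
x = r_b·(cos φ + φ·sin φ) = 23.671596·(0.97881382 + 0.20621065·0.20475231) = 24.169550
y = r_b·(sin φ − φ·cos φ) = 23.671596·(0.20475231 − 0.20621065·0.97881382) = 0.068896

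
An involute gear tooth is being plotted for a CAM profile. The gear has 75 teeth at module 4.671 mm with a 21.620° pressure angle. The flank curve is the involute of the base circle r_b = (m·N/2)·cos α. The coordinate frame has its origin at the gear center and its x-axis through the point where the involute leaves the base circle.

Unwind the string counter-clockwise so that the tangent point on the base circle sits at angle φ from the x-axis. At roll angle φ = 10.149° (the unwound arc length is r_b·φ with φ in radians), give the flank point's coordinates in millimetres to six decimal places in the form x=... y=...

pitch radius r_p = m·N/2 = 4.671·75/2 = 175.162500
base radius r_b = r_p·cos α = 175.162500·cos 21.620° = 162.839455
roll angle φ = 10.149° = 0.17713347 rad
x = r_b·(cos φ + φ·sin φ) = 162.839455·(0.98435284 + 0.17713347·0.17620862) = 165.374098
y = r_b·(sin φ − φ·cos φ) = 162.839455·(0.17620862 − 0.17713347·0.98435284) = 0.300730

x=165.374098 y=0.300730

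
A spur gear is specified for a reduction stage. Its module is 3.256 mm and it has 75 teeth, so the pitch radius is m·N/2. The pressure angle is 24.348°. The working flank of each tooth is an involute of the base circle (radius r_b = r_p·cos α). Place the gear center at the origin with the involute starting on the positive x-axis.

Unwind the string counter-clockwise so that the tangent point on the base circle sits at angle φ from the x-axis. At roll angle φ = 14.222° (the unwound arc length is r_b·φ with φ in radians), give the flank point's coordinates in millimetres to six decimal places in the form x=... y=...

x=114.614552 y=0.563607

pitch radius r_p = m·N/2 = 3.256·75/2 = 122.100000
base radius r_b = r_p·cos α = 122.100000·cos 24.348° = 111.240207
roll angle φ = 14.222° = 0.24822073 rad
x = r_b·(cos φ + φ·sin φ) = 111.240207·(0.96935109 + 0.24822073·0.24567961) = 114.614552
y = r_b·(sin φ − φ·cos φ) = 111.240207·(0.24567961 − 0.24822073·0.96935109) = 0.563607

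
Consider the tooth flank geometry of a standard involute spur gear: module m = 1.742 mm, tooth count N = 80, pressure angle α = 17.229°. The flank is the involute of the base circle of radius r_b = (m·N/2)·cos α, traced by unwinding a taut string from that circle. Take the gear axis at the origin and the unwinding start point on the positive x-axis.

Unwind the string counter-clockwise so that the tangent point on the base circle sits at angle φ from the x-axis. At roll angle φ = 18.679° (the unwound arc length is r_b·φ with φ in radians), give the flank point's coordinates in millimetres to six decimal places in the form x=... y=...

pitch radius r_p = m·N/2 = 1.742·80/2 = 69.680000
base radius r_b = r_p·cos α = 69.680000·cos 17.229° = 66.553359
roll angle φ = 18.679° = 0.32601005 rad
x = r_b·(cos φ + φ·sin φ) = 66.553359·(0.94732772 + 0.32601005·0.32026580) = 69.996669
y = r_b·(sin φ − φ·cos φ) = 66.553359·(0.32026580 − 0.32601005·0.94732772) = 0.760534

x=69.996669 y=0.760534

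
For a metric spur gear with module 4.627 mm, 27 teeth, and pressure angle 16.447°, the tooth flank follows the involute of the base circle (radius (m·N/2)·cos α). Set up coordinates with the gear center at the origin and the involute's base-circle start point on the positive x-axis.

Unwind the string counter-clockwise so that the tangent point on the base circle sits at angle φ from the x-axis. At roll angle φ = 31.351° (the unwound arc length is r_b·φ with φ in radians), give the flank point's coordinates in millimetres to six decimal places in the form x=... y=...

pitch radius r_p = m·N/2 = 4.627·27/2 = 62.464500
base radius r_b = r_p·cos α = 62.464500·cos 16.447° = 59.908580
roll angle φ = 31.351° = 0.54717817 rad
x = r_b·(cos φ + φ·sin φ) = 59.908580·(0.85399606 + 0.54717817·0.52027948) = 68.216800
y = r_b·(sin φ − φ·cos φ) = 59.908580·(0.52027948 − 0.54717817·0.85399606) = 3.174644

x=68.216800 y=3.174644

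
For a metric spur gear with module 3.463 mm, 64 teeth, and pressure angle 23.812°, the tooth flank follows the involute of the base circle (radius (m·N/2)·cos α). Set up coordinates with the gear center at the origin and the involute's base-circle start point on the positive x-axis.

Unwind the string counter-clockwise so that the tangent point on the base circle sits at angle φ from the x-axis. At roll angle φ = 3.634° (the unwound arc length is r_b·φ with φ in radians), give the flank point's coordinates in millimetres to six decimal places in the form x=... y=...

x=101.586517 y=0.008619

pitch radius r_p = m·N/2 = 3.463·64/2 = 110.816000
base radius r_b = r_p·cos α = 110.816000·cos 23.812° = 101.382802
roll angle φ = 3.634° = 0.06342527 rad
x = r_b·(cos φ + φ·sin φ) = 101.382802·(0.99798929 + 0.06342527·0.06338275) = 101.586517
y = r_b·(sin φ − φ·cos φ) = 101.382802·(0.06338275 − 0.06342527·0.99798929) = 0.008619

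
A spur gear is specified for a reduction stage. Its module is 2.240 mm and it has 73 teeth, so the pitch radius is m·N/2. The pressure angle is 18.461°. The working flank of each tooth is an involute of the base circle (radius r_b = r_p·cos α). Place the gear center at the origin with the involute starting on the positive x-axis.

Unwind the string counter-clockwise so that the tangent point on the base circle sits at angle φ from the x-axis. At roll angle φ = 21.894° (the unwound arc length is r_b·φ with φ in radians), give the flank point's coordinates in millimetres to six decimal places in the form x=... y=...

x=83.009583 y=1.421437

pitch radius r_p = m·N/2 = 2.240·73/2 = 81.760000
base radius r_b = r_p·cos α = 81.760000·cos 18.461° = 77.552583
roll angle φ = 21.894° = 0.38212239 rad
x = r_b·(cos φ + φ·sin φ) = 77.552583·(0.92787531 + 0.38212239·0.37289062) = 83.009583
y = r_b·(sin φ − φ·cos φ) = 77.552583·(0.37289062 − 0.38212239·0.92787531) = 1.421437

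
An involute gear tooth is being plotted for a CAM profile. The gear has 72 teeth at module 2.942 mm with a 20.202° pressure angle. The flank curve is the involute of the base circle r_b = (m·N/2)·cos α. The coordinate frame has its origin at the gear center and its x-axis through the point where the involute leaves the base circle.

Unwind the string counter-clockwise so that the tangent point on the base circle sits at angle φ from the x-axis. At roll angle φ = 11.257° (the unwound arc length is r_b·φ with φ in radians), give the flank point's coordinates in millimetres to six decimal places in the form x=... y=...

pitch radius r_p = m·N/2 = 2.942·72/2 = 105.912000
base radius r_b = r_p·cos α = 105.912000·cos 20.202° = 99.396396
roll angle φ = 11.257° = 0.19647171 rad
x = r_b·(cos φ + φ·sin φ) = 99.396396·(0.98076144 + 0.19647171·0.19521015) = 101.296330
y = r_b·(sin φ − φ·cos φ) = 99.396396·(0.19521015 − 0.19647171·0.98076144) = 0.250307

x=101.296330 y=0.250307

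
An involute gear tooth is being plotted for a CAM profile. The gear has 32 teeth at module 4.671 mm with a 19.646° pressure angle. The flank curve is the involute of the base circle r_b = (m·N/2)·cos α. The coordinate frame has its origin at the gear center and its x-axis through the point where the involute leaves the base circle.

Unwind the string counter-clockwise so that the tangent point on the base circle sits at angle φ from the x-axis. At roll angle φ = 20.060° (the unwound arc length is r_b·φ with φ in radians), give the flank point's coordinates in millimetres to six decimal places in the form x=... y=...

x=74.568049 y=0.994612

pitch radius r_p = m·N/2 = 4.671·32/2 = 74.736000
base radius r_b = r_p·cos α = 74.736000·cos 19.646° = 70.385455
roll angle φ = 20.060° = 0.35011305 rad
x = r_b·(cos φ + φ·sin φ) = 70.385455·(0.93933394 + 0.35011305·0.34300400) = 74.568049
y = r_b·(sin φ − φ·cos φ) = 70.385455·(0.34300400 − 0.35011305·0.93933394) = 0.994612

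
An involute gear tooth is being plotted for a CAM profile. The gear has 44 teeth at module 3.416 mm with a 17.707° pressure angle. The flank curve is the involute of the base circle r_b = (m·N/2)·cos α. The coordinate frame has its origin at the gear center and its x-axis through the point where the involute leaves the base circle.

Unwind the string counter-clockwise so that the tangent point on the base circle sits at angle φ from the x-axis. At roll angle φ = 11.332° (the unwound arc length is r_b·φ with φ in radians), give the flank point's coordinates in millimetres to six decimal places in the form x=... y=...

x=72.978192 y=0.183905

pitch radius r_p = m·N/2 = 3.416·44/2 = 75.152000
base radius r_b = r_p·cos α = 75.152000·cos 17.707° = 71.591624
roll angle φ = 11.332° = 0.19778071 rad
x = r_b·(cos φ + φ·sin φ) = 71.591624·(0.98050507 + 0.19778071·0.19649379) = 72.978192
y = r_b·(sin φ − φ·cos φ) = 71.591624·(0.19649379 − 0.19778071·0.98050507) = 0.183905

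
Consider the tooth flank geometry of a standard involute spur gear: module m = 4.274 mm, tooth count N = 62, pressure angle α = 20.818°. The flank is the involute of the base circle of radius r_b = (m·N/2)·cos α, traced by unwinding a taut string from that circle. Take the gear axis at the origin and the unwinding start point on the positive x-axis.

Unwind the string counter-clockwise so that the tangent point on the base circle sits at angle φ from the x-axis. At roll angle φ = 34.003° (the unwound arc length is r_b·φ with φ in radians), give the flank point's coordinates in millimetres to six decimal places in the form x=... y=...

pitch radius r_p = m·N/2 = 4.274·62/2 = 132.494000
base radius r_b = r_p·cos α = 132.494000·cos 20.818° = 123.844006
roll angle φ = 34.003° = 0.59346431 rad
x = r_b·(cos φ + φ·sin φ) = 123.844006·(0.82900829 + 0.59346431·0.55923631) = 143.769897
y = r_b·(sin φ − φ·cos φ) = 123.844006·(0.55923631 − 0.59346431·0.82900829) = 8.328445

x=143.769897 y=8.328445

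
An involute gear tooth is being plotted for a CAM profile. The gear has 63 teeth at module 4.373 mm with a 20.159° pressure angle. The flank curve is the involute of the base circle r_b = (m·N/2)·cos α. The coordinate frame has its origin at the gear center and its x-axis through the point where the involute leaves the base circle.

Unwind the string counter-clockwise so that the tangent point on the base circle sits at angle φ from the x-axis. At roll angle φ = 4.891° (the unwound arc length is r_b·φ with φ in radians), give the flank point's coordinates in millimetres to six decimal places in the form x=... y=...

pitch radius r_p = m·N/2 = 4.373·63/2 = 137.749500
base radius r_b = r_p·cos α = 137.749500·cos 20.159° = 129.310948
roll angle φ = 4.891° = 0.08536405 rad
x = r_b·(cos φ + φ·sin φ) = 129.310948·(0.99635870 + 0.08536405·0.08526042) = 129.781236
y = r_b·(sin φ − φ·cos φ) = 129.310948·(0.08526042 − 0.08536405·0.99635870) = 0.026793

x=129.781236 y=0.026793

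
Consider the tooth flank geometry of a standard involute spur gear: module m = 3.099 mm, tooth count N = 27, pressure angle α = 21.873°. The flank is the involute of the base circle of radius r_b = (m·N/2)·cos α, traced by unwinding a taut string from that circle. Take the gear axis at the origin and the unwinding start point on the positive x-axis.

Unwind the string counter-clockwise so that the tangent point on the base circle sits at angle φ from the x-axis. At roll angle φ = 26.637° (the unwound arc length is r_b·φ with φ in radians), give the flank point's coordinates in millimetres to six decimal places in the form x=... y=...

x=42.796467 y=1.272506

pitch radius r_p = m·N/2 = 3.099·27/2 = 41.836500
base radius r_b = r_p·cos α = 41.836500·cos 21.873° = 38.824771
roll angle φ = 26.637° = 0.46490335 rad
x = r_b·(cos φ + φ·sin φ) = 38.824771·(0.89386490 + 0.46490335·0.44833641) = 42.796467
y = r_b·(sin φ − φ·cos φ) = 38.824771·(0.44833641 − 0.46490335·0.89386490) = 1.272506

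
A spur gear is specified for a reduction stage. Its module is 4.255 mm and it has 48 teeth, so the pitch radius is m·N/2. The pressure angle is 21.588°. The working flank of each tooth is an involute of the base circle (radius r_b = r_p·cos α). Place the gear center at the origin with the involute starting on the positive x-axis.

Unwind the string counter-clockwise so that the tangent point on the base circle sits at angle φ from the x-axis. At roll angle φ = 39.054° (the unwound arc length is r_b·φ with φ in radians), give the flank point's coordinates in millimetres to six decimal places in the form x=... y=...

pitch radius r_p = m·N/2 = 4.255·48/2 = 102.120000
base radius r_b = r_p·cos α = 102.120000·cos 21.588° = 94.956646
roll angle φ = 39.054° = 0.68162089 rad
x = r_b·(cos φ + φ·sin φ) = 94.956646·(0.77655250 + 0.68162089·0.63005255) = 114.518615
y = r_b·(sin φ − φ·cos φ) = 94.956646·(0.63005255 − 0.68162089·0.77655250) = 9.565757

x=114.518615 y=9.565757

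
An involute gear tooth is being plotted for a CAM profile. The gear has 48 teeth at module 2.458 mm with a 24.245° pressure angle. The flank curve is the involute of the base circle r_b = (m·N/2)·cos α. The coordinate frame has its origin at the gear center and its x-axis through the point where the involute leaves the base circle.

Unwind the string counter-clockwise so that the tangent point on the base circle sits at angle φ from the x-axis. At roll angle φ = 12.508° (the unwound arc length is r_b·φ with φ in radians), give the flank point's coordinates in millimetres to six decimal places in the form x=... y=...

pitch radius r_p = m·N/2 = 2.458·48/2 = 58.992000
base radius r_b = r_p·cos α = 58.992000·cos 24.245° = 53.788781
roll angle φ = 12.508° = 0.21830578 rad
x = r_b·(cos φ + φ·sin φ) = 53.788781·(0.97626578 + 0.21830578·0.21657593) = 55.055267
y = r_b·(sin φ − φ·cos φ) = 53.788781·(0.21657593 − 0.21830578·0.97626578) = 0.185650

x=55.055267 y=0.185650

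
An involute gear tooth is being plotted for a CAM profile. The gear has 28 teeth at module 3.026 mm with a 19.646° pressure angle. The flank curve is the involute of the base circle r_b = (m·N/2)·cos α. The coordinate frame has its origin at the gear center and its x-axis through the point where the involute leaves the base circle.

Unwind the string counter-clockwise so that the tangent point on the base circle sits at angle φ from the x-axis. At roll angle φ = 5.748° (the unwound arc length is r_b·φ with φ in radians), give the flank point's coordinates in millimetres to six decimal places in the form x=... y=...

pitch radius r_p = m·N/2 = 3.026·28/2 = 42.364000
base radius r_b = r_p·cos α = 42.364000·cos 19.646° = 39.897900
roll angle φ = 5.748° = 0.10032153 rad
x = r_b·(cos φ + φ·sin φ) = 39.897900·(0.99497201 + 0.10032153·0.10015333) = 40.098169
y = r_b·(sin φ − φ·cos φ) = 39.897900·(0.10015333 − 0.10032153·0.99497201) = 0.013414

x=40.098169 y=0.013414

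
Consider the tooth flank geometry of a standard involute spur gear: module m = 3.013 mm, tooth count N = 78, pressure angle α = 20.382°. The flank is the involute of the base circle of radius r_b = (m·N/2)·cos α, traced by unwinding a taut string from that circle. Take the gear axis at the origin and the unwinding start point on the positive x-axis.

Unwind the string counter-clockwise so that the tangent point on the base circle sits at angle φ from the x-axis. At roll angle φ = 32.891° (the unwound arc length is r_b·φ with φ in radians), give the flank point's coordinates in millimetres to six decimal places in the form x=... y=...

pitch radius r_p = m·N/2 = 3.013·78/2 = 117.507000
base radius r_b = r_p·cos α = 117.507000·cos 20.382° = 110.150057
roll angle φ = 32.891° = 0.57405624 rad
x = r_b·(cos φ + φ·sin φ) = 110.150057·(0.83970518 + 0.57405624·0.54304256) = 126.831418
y = r_b·(sin φ − φ·cos φ) = 110.150057·(0.54304256 − 0.57405624·0.83970518) = 6.719655

x=126.831418 y=6.719655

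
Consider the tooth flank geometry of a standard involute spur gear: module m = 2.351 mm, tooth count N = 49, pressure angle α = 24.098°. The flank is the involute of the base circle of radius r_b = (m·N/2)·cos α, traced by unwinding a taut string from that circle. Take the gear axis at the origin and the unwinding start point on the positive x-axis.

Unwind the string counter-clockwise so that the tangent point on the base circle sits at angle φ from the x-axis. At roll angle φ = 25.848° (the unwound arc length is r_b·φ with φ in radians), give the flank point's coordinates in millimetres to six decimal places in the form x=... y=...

pitch radius r_p = m·N/2 = 2.351·49/2 = 57.599500
base radius r_b = r_p·cos α = 57.599500·cos 24.098° = 52.579613
roll angle φ = 25.848° = 0.45113271 rad
x = r_b·(cos φ + φ·sin φ) = 52.579613·(0.89995384 + 0.45113271·0.43598520) = 57.660960
y = r_b·(sin φ − φ·cos φ) = 52.579613·(0.43598520 − 0.45113271·0.89995384) = 1.576683

x=57.660960 y=1.576683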